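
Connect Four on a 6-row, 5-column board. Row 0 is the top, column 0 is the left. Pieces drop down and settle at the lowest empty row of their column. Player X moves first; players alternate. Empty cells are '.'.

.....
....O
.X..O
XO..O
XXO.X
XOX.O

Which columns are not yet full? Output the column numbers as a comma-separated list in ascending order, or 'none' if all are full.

Answer: 0,1,2,3,4

Derivation:
col 0: top cell = '.' → open
col 1: top cell = '.' → open
col 2: top cell = '.' → open
col 3: top cell = '.' → open
col 4: top cell = '.' → open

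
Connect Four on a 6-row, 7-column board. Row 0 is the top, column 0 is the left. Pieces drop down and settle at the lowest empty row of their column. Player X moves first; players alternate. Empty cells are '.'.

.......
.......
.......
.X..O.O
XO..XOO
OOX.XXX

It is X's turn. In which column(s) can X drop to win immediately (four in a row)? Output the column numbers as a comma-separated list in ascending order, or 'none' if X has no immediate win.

Answer: 3

Derivation:
col 0: drop X → no win
col 1: drop X → no win
col 2: drop X → no win
col 3: drop X → WIN!
col 4: drop X → no win
col 5: drop X → no win
col 6: drop X → no win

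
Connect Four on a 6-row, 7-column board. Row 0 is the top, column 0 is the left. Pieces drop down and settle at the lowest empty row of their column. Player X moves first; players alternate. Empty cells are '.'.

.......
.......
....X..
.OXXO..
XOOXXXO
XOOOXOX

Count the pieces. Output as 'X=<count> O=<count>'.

X=10 O=9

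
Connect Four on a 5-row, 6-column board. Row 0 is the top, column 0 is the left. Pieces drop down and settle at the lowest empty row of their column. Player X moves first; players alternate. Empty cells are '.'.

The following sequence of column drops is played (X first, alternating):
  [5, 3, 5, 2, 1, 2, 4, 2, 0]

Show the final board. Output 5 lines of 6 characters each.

Answer: ......
......
..O...
..O..X
XXOOXX

Derivation:
Move 1: X drops in col 5, lands at row 4
Move 2: O drops in col 3, lands at row 4
Move 3: X drops in col 5, lands at row 3
Move 4: O drops in col 2, lands at row 4
Move 5: X drops in col 1, lands at row 4
Move 6: O drops in col 2, lands at row 3
Move 7: X drops in col 4, lands at row 4
Move 8: O drops in col 2, lands at row 2
Move 9: X drops in col 0, lands at row 4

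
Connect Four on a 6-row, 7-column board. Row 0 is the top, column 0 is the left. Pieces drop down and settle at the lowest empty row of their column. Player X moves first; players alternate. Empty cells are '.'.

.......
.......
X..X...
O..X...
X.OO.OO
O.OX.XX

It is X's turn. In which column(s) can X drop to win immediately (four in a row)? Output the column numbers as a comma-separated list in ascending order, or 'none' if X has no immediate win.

Answer: 4

Derivation:
col 0: drop X → no win
col 1: drop X → no win
col 2: drop X → no win
col 3: drop X → no win
col 4: drop X → WIN!
col 5: drop X → no win
col 6: drop X → no win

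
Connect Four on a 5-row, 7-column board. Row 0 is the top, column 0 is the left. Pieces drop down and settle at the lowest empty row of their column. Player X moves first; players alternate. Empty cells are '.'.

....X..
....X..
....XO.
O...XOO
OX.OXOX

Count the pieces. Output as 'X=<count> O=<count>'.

X=7 O=7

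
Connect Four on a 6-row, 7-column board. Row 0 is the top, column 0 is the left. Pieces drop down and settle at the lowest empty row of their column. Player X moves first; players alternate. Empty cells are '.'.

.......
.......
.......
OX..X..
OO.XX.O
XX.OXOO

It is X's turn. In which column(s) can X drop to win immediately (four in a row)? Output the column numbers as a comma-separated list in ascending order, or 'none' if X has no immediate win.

col 0: drop X → no win
col 1: drop X → no win
col 2: drop X → no win
col 3: drop X → no win
col 4: drop X → WIN!
col 5: drop X → no win
col 6: drop X → no win

Answer: 4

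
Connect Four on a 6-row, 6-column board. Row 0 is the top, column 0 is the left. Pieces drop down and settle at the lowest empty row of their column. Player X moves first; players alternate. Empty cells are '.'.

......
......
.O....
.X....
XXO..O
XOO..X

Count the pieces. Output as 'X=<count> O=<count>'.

X=5 O=5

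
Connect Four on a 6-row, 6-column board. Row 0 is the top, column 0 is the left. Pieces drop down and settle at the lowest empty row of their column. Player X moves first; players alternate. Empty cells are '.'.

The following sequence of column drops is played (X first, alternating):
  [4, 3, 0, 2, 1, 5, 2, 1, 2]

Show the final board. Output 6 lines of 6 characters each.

Move 1: X drops in col 4, lands at row 5
Move 2: O drops in col 3, lands at row 5
Move 3: X drops in col 0, lands at row 5
Move 4: O drops in col 2, lands at row 5
Move 5: X drops in col 1, lands at row 5
Move 6: O drops in col 5, lands at row 5
Move 7: X drops in col 2, lands at row 4
Move 8: O drops in col 1, lands at row 4
Move 9: X drops in col 2, lands at row 3

Answer: ......
......
......
..X...
.OX...
XXOOXO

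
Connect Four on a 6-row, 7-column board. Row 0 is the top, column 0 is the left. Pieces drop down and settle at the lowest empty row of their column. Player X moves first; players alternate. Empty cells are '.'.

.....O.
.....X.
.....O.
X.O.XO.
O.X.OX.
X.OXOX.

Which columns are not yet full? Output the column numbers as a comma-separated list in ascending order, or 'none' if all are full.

col 0: top cell = '.' → open
col 1: top cell = '.' → open
col 2: top cell = '.' → open
col 3: top cell = '.' → open
col 4: top cell = '.' → open
col 5: top cell = 'O' → FULL
col 6: top cell = '.' → open

Answer: 0,1,2,3,4,6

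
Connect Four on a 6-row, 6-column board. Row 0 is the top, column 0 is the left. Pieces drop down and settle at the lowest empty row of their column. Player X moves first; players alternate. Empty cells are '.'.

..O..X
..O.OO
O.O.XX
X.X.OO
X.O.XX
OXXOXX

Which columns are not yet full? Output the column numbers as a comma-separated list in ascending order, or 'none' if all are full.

Answer: 0,1,3,4

Derivation:
col 0: top cell = '.' → open
col 1: top cell = '.' → open
col 2: top cell = 'O' → FULL
col 3: top cell = '.' → open
col 4: top cell = '.' → open
col 5: top cell = 'X' → FULL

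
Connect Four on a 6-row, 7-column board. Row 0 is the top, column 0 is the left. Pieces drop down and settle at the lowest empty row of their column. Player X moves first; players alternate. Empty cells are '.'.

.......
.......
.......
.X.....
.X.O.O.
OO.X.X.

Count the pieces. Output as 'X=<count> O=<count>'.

X=4 O=4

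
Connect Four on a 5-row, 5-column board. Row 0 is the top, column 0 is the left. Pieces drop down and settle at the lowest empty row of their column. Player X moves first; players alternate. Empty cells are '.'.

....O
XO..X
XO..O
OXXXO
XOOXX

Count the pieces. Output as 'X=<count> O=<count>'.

X=9 O=8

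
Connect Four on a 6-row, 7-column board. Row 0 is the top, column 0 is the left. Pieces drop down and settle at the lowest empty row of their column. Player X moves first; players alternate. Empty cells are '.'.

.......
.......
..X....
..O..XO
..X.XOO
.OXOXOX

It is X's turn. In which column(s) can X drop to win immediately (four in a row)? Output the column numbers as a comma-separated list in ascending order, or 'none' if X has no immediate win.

col 0: drop X → no win
col 1: drop X → no win
col 2: drop X → no win
col 3: drop X → no win
col 4: drop X → no win
col 5: drop X → no win
col 6: drop X → no win

Answer: none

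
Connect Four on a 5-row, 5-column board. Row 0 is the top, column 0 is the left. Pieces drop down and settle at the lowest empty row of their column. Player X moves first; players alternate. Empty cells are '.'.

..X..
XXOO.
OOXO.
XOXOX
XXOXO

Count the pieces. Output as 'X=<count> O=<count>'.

X=10 O=9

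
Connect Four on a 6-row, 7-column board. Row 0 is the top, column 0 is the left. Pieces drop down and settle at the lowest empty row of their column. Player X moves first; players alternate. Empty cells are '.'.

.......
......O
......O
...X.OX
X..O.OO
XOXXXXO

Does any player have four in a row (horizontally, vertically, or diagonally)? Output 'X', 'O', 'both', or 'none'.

X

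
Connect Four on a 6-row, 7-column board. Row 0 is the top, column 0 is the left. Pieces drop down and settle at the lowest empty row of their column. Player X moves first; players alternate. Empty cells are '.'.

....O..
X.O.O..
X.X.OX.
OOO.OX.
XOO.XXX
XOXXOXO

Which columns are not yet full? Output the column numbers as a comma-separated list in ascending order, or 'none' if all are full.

Answer: 0,1,2,3,5,6

Derivation:
col 0: top cell = '.' → open
col 1: top cell = '.' → open
col 2: top cell = '.' → open
col 3: top cell = '.' → open
col 4: top cell = 'O' → FULL
col 5: top cell = '.' → open
col 6: top cell = '.' → open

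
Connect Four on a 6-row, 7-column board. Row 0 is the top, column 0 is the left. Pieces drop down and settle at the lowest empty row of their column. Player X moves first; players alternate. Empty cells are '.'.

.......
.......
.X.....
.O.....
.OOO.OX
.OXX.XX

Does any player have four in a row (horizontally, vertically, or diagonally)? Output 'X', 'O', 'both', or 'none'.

none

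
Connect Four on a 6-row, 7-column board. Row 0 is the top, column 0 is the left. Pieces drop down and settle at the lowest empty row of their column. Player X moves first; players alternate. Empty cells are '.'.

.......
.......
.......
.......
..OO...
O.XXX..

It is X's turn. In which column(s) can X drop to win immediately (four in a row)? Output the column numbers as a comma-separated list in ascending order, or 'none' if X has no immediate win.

col 0: drop X → no win
col 1: drop X → WIN!
col 2: drop X → no win
col 3: drop X → no win
col 4: drop X → no win
col 5: drop X → WIN!
col 6: drop X → no win

Answer: 1,5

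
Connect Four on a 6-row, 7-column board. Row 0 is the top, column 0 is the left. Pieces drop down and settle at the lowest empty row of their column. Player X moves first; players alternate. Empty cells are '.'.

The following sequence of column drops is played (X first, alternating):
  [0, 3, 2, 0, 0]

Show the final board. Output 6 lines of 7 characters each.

Move 1: X drops in col 0, lands at row 5
Move 2: O drops in col 3, lands at row 5
Move 3: X drops in col 2, lands at row 5
Move 4: O drops in col 0, lands at row 4
Move 5: X drops in col 0, lands at row 3

Answer: .......
.......
.......
X......
O......
X.XO...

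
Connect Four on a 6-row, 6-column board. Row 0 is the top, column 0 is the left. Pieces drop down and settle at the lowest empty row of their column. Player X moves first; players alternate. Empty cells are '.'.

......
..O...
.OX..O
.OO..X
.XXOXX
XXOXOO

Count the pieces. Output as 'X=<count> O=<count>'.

X=9 O=9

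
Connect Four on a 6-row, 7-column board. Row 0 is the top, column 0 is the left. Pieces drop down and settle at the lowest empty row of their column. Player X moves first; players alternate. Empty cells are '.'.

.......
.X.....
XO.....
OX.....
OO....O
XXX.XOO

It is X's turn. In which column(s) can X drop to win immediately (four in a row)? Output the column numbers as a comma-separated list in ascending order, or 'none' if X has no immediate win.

col 0: drop X → no win
col 1: drop X → no win
col 2: drop X → no win
col 3: drop X → WIN!
col 4: drop X → no win
col 5: drop X → no win
col 6: drop X → no win

Answer: 3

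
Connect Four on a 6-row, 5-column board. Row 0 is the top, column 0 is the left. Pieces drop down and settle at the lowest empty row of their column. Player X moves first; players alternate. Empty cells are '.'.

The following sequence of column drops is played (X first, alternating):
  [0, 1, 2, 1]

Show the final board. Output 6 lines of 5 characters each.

Answer: .....
.....
.....
.....
.O...
XOX..

Derivation:
Move 1: X drops in col 0, lands at row 5
Move 2: O drops in col 1, lands at row 5
Move 3: X drops in col 2, lands at row 5
Move 4: O drops in col 1, lands at row 4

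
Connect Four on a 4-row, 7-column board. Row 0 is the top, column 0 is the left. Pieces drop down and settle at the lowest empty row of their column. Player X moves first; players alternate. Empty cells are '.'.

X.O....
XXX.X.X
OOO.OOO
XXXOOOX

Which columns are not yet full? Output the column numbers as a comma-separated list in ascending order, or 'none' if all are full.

col 0: top cell = 'X' → FULL
col 1: top cell = '.' → open
col 2: top cell = 'O' → FULL
col 3: top cell = '.' → open
col 4: top cell = '.' → open
col 5: top cell = '.' → open
col 6: top cell = '.' → open

Answer: 1,3,4,5,6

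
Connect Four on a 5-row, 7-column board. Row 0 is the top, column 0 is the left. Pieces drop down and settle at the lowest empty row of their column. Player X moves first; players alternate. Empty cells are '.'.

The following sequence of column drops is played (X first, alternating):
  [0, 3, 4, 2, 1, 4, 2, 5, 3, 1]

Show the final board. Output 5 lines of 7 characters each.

Answer: .......
.......
.......
.OXXO..
XXOOXO.

Derivation:
Move 1: X drops in col 0, lands at row 4
Move 2: O drops in col 3, lands at row 4
Move 3: X drops in col 4, lands at row 4
Move 4: O drops in col 2, lands at row 4
Move 5: X drops in col 1, lands at row 4
Move 6: O drops in col 4, lands at row 3
Move 7: X drops in col 2, lands at row 3
Move 8: O drops in col 5, lands at row 4
Move 9: X drops in col 3, lands at row 3
Move 10: O drops in col 1, lands at row 3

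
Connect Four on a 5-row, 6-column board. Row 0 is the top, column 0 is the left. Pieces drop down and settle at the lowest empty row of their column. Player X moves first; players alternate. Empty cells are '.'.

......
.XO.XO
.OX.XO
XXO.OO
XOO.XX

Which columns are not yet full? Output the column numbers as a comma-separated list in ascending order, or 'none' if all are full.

Answer: 0,1,2,3,4,5

Derivation:
col 0: top cell = '.' → open
col 1: top cell = '.' → open
col 2: top cell = '.' → open
col 3: top cell = '.' → open
col 4: top cell = '.' → open
col 5: top cell = '.' → open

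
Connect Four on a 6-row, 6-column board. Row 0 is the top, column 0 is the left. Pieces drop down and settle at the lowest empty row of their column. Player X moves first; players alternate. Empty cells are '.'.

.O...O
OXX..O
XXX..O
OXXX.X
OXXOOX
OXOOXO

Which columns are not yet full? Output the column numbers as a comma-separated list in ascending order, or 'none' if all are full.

col 0: top cell = '.' → open
col 1: top cell = 'O' → FULL
col 2: top cell = '.' → open
col 3: top cell = '.' → open
col 4: top cell = '.' → open
col 5: top cell = 'O' → FULL

Answer: 0,2,3,4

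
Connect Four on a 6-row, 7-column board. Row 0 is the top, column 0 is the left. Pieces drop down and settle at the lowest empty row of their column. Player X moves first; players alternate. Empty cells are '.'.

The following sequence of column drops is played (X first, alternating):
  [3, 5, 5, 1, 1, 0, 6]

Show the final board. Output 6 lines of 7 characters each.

Move 1: X drops in col 3, lands at row 5
Move 2: O drops in col 5, lands at row 5
Move 3: X drops in col 5, lands at row 4
Move 4: O drops in col 1, lands at row 5
Move 5: X drops in col 1, lands at row 4
Move 6: O drops in col 0, lands at row 5
Move 7: X drops in col 6, lands at row 5

Answer: .......
.......
.......
.......
.X...X.
OO.X.OX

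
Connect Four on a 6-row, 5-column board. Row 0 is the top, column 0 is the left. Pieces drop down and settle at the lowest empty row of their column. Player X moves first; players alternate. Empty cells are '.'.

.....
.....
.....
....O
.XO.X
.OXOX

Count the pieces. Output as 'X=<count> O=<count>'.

X=4 O=4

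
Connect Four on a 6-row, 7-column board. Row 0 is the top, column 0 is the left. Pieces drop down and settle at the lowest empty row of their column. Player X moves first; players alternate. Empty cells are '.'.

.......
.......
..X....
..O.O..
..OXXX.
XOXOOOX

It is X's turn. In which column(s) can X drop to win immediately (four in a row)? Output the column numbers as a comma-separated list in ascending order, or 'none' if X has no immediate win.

col 0: drop X → no win
col 1: drop X → no win
col 2: drop X → no win
col 3: drop X → no win
col 4: drop X → no win
col 5: drop X → no win
col 6: drop X → WIN!

Answer: 6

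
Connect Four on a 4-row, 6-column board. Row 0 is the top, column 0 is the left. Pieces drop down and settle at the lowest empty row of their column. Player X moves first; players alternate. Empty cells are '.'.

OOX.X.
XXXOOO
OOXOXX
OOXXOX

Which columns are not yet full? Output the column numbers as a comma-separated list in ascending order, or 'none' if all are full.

Answer: 3,5

Derivation:
col 0: top cell = 'O' → FULL
col 1: top cell = 'O' → FULL
col 2: top cell = 'X' → FULL
col 3: top cell = '.' → open
col 4: top cell = 'X' → FULL
col 5: top cell = '.' → open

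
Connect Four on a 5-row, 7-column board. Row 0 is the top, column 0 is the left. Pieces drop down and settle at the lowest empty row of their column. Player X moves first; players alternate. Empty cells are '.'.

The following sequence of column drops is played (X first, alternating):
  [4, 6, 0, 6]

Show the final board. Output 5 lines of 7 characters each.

Answer: .......
.......
.......
......O
X...X.O

Derivation:
Move 1: X drops in col 4, lands at row 4
Move 2: O drops in col 6, lands at row 4
Move 3: X drops in col 0, lands at row 4
Move 4: O drops in col 6, lands at row 3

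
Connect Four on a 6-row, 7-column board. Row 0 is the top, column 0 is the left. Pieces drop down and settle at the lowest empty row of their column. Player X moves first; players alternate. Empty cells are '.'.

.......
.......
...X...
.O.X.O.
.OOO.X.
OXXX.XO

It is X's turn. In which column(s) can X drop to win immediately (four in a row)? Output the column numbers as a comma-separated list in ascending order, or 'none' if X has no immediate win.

Answer: 4

Derivation:
col 0: drop X → no win
col 1: drop X → no win
col 2: drop X → no win
col 3: drop X → no win
col 4: drop X → WIN!
col 5: drop X → no win
col 6: drop X → no win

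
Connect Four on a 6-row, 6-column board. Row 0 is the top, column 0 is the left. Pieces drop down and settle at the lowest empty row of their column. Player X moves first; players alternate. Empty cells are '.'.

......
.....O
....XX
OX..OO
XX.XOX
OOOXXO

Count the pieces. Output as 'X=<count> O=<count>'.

X=9 O=9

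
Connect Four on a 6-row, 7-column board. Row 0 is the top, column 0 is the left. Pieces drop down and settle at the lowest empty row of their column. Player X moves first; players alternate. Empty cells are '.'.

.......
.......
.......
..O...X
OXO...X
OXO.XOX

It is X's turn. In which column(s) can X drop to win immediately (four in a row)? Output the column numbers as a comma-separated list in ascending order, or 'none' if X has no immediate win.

Answer: 6

Derivation:
col 0: drop X → no win
col 1: drop X → no win
col 2: drop X → no win
col 3: drop X → no win
col 4: drop X → no win
col 5: drop X → no win
col 6: drop X → WIN!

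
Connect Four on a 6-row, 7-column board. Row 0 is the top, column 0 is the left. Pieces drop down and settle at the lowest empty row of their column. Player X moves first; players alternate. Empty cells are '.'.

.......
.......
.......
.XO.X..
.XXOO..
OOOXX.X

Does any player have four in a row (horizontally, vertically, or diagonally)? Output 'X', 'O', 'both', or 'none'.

none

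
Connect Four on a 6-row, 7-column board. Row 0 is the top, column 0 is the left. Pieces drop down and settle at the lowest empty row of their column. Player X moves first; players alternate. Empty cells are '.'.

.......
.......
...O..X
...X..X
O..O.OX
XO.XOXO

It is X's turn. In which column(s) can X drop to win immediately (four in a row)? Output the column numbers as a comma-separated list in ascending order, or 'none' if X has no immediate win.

Answer: 6

Derivation:
col 0: drop X → no win
col 1: drop X → no win
col 2: drop X → no win
col 3: drop X → no win
col 4: drop X → no win
col 5: drop X → no win
col 6: drop X → WIN!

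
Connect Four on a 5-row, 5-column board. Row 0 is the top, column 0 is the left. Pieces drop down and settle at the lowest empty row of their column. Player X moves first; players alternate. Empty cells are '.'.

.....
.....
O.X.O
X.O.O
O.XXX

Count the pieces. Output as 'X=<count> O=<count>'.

X=5 O=5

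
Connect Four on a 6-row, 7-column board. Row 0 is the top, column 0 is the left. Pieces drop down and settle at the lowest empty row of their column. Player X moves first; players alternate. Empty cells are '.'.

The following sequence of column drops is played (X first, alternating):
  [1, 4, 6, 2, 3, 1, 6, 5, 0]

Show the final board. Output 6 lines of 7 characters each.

Answer: .......
.......
.......
.......
.O....X
XXOXOOX

Derivation:
Move 1: X drops in col 1, lands at row 5
Move 2: O drops in col 4, lands at row 5
Move 3: X drops in col 6, lands at row 5
Move 4: O drops in col 2, lands at row 5
Move 5: X drops in col 3, lands at row 5
Move 6: O drops in col 1, lands at row 4
Move 7: X drops in col 6, lands at row 4
Move 8: O drops in col 5, lands at row 5
Move 9: X drops in col 0, lands at row 5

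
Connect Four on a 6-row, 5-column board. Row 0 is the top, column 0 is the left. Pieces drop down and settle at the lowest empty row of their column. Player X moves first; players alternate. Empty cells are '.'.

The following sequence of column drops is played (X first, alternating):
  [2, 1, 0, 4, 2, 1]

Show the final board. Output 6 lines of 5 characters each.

Move 1: X drops in col 2, lands at row 5
Move 2: O drops in col 1, lands at row 5
Move 3: X drops in col 0, lands at row 5
Move 4: O drops in col 4, lands at row 5
Move 5: X drops in col 2, lands at row 4
Move 6: O drops in col 1, lands at row 4

Answer: .....
.....
.....
.....
.OX..
XOX.O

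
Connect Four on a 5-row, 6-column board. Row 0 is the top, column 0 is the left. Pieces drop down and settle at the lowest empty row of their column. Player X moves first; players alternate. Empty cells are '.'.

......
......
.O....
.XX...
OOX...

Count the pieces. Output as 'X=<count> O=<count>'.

X=3 O=3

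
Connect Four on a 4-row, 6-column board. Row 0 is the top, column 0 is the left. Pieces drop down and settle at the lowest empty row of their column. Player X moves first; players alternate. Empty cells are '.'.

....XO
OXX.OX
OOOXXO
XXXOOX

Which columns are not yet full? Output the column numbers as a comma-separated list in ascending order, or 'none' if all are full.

Answer: 0,1,2,3

Derivation:
col 0: top cell = '.' → open
col 1: top cell = '.' → open
col 2: top cell = '.' → open
col 3: top cell = '.' → open
col 4: top cell = 'X' → FULL
col 5: top cell = 'O' → FULL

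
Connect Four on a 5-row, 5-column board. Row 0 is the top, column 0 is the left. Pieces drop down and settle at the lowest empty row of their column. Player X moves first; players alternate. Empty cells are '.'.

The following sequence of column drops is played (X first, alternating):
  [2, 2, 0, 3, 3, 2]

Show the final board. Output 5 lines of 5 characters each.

Answer: .....
.....
..O..
..OX.
X.XO.

Derivation:
Move 1: X drops in col 2, lands at row 4
Move 2: O drops in col 2, lands at row 3
Move 3: X drops in col 0, lands at row 4
Move 4: O drops in col 3, lands at row 4
Move 5: X drops in col 3, lands at row 3
Move 6: O drops in col 2, lands at row 2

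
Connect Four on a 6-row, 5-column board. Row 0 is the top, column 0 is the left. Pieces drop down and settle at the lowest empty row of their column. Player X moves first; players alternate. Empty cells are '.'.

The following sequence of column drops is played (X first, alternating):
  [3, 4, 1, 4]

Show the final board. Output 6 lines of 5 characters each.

Answer: .....
.....
.....
.....
....O
.X.XO

Derivation:
Move 1: X drops in col 3, lands at row 5
Move 2: O drops in col 4, lands at row 5
Move 3: X drops in col 1, lands at row 5
Move 4: O drops in col 4, lands at row 4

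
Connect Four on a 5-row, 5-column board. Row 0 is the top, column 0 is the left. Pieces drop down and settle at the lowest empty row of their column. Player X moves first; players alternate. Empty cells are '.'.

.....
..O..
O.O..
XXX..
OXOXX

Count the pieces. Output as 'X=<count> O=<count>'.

X=6 O=5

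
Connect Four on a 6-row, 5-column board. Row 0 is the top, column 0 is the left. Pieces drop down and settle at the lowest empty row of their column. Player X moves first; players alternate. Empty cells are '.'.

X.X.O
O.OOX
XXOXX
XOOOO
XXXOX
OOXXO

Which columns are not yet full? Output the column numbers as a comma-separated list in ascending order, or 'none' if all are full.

Answer: 1,3

Derivation:
col 0: top cell = 'X' → FULL
col 1: top cell = '.' → open
col 2: top cell = 'X' → FULL
col 3: top cell = '.' → open
col 4: top cell = 'O' → FULL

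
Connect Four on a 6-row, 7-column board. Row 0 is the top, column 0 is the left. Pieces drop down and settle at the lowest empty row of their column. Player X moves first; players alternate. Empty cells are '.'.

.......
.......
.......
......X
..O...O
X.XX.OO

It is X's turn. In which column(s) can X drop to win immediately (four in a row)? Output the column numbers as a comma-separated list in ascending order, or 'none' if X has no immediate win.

Answer: 1

Derivation:
col 0: drop X → no win
col 1: drop X → WIN!
col 2: drop X → no win
col 3: drop X → no win
col 4: drop X → no win
col 5: drop X → no win
col 6: drop X → no win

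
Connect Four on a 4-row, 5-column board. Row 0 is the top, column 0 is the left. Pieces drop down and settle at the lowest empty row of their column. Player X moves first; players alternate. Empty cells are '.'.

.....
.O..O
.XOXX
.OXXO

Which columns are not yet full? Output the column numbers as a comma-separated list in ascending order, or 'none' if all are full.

col 0: top cell = '.' → open
col 1: top cell = '.' → open
col 2: top cell = '.' → open
col 3: top cell = '.' → open
col 4: top cell = '.' → open

Answer: 0,1,2,3,4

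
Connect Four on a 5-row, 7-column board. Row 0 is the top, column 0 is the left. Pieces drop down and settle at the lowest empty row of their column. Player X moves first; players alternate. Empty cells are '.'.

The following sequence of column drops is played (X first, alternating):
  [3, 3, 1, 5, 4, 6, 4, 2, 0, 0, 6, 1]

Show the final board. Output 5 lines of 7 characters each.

Move 1: X drops in col 3, lands at row 4
Move 2: O drops in col 3, lands at row 3
Move 3: X drops in col 1, lands at row 4
Move 4: O drops in col 5, lands at row 4
Move 5: X drops in col 4, lands at row 4
Move 6: O drops in col 6, lands at row 4
Move 7: X drops in col 4, lands at row 3
Move 8: O drops in col 2, lands at row 4
Move 9: X drops in col 0, lands at row 4
Move 10: O drops in col 0, lands at row 3
Move 11: X drops in col 6, lands at row 3
Move 12: O drops in col 1, lands at row 3

Answer: .......
.......
.......
OO.OX.X
XXOXXOO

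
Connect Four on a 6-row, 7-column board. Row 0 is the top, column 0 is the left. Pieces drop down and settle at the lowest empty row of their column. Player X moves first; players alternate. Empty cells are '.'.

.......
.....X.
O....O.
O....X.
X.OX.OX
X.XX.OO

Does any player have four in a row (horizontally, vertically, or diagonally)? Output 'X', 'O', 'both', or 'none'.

none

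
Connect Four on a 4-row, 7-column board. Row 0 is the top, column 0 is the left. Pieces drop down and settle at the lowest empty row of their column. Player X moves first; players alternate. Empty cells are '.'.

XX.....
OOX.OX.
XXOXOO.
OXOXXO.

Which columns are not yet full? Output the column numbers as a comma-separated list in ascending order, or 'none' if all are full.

Answer: 2,3,4,5,6

Derivation:
col 0: top cell = 'X' → FULL
col 1: top cell = 'X' → FULL
col 2: top cell = '.' → open
col 3: top cell = '.' → open
col 4: top cell = '.' → open
col 5: top cell = '.' → open
col 6: top cell = '.' → open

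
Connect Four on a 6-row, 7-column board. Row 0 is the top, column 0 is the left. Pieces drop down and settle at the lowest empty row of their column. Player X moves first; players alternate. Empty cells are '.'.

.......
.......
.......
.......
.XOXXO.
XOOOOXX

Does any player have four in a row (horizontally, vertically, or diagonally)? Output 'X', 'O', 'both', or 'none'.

O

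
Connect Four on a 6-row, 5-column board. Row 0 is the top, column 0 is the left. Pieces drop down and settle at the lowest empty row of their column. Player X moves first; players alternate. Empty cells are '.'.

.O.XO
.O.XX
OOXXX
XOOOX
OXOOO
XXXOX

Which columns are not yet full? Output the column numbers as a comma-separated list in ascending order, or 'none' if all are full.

Answer: 0,2

Derivation:
col 0: top cell = '.' → open
col 1: top cell = 'O' → FULL
col 2: top cell = '.' → open
col 3: top cell = 'X' → FULL
col 4: top cell = 'O' → FULL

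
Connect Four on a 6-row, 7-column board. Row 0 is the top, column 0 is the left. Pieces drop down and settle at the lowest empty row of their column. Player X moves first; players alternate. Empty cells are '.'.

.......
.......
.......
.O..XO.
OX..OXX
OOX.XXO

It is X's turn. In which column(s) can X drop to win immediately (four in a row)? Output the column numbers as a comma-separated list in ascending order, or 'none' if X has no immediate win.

col 0: drop X → no win
col 1: drop X → no win
col 2: drop X → no win
col 3: drop X → WIN!
col 4: drop X → no win
col 5: drop X → no win
col 6: drop X → no win

Answer: 3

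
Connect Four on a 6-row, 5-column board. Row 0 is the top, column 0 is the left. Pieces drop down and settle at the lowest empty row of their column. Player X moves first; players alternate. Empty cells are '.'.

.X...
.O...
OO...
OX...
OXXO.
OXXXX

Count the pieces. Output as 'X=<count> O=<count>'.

X=8 O=7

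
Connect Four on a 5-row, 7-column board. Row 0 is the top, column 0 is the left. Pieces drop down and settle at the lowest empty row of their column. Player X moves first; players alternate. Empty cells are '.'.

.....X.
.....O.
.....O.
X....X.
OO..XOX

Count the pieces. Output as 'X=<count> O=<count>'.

X=5 O=5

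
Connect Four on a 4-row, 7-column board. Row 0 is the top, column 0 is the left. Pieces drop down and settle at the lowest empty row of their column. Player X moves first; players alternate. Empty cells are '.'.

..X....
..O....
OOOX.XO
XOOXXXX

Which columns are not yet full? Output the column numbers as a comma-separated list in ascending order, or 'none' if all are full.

Answer: 0,1,3,4,5,6

Derivation:
col 0: top cell = '.' → open
col 1: top cell = '.' → open
col 2: top cell = 'X' → FULL
col 3: top cell = '.' → open
col 4: top cell = '.' → open
col 5: top cell = '.' → open
col 6: top cell = '.' → open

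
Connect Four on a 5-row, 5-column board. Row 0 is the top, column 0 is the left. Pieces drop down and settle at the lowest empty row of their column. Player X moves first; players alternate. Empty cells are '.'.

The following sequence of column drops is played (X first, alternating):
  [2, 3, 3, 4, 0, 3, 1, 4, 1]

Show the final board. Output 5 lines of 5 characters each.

Answer: .....
.....
...O.
.X.XO
XXXOO

Derivation:
Move 1: X drops in col 2, lands at row 4
Move 2: O drops in col 3, lands at row 4
Move 3: X drops in col 3, lands at row 3
Move 4: O drops in col 4, lands at row 4
Move 5: X drops in col 0, lands at row 4
Move 6: O drops in col 3, lands at row 2
Move 7: X drops in col 1, lands at row 4
Move 8: O drops in col 4, lands at row 3
Move 9: X drops in col 1, lands at row 3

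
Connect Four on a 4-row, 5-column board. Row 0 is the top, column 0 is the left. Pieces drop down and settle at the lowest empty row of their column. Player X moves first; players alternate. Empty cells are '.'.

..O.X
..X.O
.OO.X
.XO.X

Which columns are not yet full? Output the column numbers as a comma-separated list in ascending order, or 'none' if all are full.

col 0: top cell = '.' → open
col 1: top cell = '.' → open
col 2: top cell = 'O' → FULL
col 3: top cell = '.' → open
col 4: top cell = 'X' → FULL

Answer: 0,1,3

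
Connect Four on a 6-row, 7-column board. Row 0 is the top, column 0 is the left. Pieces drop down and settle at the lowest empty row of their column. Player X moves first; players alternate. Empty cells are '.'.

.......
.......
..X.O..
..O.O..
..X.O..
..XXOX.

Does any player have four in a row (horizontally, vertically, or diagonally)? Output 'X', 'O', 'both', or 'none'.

O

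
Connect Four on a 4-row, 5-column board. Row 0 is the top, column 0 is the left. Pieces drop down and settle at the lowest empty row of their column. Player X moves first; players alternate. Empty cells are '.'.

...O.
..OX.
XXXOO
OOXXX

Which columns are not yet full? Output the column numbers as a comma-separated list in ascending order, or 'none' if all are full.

Answer: 0,1,2,4

Derivation:
col 0: top cell = '.' → open
col 1: top cell = '.' → open
col 2: top cell = '.' → open
col 3: top cell = 'O' → FULL
col 4: top cell = '.' → open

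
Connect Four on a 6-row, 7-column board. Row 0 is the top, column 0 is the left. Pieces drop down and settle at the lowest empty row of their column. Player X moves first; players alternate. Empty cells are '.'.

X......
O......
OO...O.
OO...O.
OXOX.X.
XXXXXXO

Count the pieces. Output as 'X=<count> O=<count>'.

X=10 O=10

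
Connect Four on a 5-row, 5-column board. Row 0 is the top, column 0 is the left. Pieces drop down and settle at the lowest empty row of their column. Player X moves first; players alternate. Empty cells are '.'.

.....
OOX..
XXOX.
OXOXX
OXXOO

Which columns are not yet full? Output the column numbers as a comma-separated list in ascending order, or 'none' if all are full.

Answer: 0,1,2,3,4

Derivation:
col 0: top cell = '.' → open
col 1: top cell = '.' → open
col 2: top cell = '.' → open
col 3: top cell = '.' → open
col 4: top cell = '.' → open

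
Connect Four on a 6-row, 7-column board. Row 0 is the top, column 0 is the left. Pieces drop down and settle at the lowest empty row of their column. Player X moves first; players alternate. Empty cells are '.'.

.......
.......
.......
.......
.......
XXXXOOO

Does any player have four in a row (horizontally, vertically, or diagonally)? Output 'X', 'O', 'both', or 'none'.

X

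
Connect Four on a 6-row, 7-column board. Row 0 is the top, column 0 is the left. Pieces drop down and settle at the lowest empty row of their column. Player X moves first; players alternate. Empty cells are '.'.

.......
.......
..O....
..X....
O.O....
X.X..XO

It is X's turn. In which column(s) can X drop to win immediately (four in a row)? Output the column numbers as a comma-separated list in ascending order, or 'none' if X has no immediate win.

col 0: drop X → no win
col 1: drop X → no win
col 2: drop X → no win
col 3: drop X → no win
col 4: drop X → no win
col 5: drop X → no win
col 6: drop X → no win

Answer: none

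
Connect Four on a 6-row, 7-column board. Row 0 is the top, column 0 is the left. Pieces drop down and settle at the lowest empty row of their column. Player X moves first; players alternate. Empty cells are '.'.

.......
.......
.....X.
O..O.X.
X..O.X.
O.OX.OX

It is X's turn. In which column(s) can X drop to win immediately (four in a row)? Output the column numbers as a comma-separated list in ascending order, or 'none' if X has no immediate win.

col 0: drop X → no win
col 1: drop X → no win
col 2: drop X → no win
col 3: drop X → no win
col 4: drop X → no win
col 5: drop X → WIN!
col 6: drop X → no win

Answer: 5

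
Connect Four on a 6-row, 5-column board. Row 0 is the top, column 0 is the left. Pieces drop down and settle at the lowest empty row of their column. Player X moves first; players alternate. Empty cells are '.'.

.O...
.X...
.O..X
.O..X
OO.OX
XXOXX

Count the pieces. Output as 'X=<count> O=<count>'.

X=8 O=7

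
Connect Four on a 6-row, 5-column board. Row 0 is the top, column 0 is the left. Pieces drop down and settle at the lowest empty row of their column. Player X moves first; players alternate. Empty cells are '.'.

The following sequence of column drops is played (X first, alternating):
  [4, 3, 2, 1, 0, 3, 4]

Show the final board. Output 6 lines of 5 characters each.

Move 1: X drops in col 4, lands at row 5
Move 2: O drops in col 3, lands at row 5
Move 3: X drops in col 2, lands at row 5
Move 4: O drops in col 1, lands at row 5
Move 5: X drops in col 0, lands at row 5
Move 6: O drops in col 3, lands at row 4
Move 7: X drops in col 4, lands at row 4

Answer: .....
.....
.....
.....
...OX
XOXOX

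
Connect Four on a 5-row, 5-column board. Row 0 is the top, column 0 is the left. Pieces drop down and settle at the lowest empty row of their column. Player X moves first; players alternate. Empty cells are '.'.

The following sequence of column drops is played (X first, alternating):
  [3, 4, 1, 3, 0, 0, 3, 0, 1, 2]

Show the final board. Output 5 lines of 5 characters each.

Move 1: X drops in col 3, lands at row 4
Move 2: O drops in col 4, lands at row 4
Move 3: X drops in col 1, lands at row 4
Move 4: O drops in col 3, lands at row 3
Move 5: X drops in col 0, lands at row 4
Move 6: O drops in col 0, lands at row 3
Move 7: X drops in col 3, lands at row 2
Move 8: O drops in col 0, lands at row 2
Move 9: X drops in col 1, lands at row 3
Move 10: O drops in col 2, lands at row 4

Answer: .....
.....
O..X.
OX.O.
XXOXO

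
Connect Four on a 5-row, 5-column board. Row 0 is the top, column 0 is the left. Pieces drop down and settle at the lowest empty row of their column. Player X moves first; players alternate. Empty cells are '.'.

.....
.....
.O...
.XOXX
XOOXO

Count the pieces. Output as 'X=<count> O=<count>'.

X=5 O=5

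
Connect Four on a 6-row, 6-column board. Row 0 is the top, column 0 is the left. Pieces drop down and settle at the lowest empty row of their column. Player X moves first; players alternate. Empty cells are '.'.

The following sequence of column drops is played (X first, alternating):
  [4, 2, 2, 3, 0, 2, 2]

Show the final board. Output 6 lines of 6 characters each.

Move 1: X drops in col 4, lands at row 5
Move 2: O drops in col 2, lands at row 5
Move 3: X drops in col 2, lands at row 4
Move 4: O drops in col 3, lands at row 5
Move 5: X drops in col 0, lands at row 5
Move 6: O drops in col 2, lands at row 3
Move 7: X drops in col 2, lands at row 2

Answer: ......
......
..X...
..O...
..X...
X.OOX.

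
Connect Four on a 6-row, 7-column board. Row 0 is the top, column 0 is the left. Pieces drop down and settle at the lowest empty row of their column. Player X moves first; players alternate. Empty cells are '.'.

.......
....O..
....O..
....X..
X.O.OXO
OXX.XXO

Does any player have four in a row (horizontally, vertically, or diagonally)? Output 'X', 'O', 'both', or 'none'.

none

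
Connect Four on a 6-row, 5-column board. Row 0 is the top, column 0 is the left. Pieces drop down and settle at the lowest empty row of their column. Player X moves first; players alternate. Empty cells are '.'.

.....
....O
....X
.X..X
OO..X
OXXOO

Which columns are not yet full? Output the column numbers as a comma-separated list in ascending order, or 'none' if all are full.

Answer: 0,1,2,3,4

Derivation:
col 0: top cell = '.' → open
col 1: top cell = '.' → open
col 2: top cell = '.' → open
col 3: top cell = '.' → open
col 4: top cell = '.' → open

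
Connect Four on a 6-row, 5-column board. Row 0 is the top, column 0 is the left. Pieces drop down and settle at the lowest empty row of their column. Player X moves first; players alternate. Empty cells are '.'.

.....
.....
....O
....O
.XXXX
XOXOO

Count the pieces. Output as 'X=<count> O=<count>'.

X=6 O=5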